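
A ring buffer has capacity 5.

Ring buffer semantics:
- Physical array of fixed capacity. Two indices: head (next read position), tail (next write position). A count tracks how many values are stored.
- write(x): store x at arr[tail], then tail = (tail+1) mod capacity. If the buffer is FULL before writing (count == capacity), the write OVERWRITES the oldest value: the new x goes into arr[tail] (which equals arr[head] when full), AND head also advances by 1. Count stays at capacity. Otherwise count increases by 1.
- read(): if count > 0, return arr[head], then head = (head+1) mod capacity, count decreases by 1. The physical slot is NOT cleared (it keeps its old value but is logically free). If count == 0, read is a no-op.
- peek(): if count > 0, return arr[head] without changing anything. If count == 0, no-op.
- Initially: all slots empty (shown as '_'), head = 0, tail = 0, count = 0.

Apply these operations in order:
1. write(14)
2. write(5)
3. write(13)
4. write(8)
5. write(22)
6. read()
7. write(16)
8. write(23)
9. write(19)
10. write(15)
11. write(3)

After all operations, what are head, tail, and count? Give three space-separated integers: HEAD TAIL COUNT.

Answer: 0 0 5

Derivation:
After op 1 (write(14)): arr=[14 _ _ _ _] head=0 tail=1 count=1
After op 2 (write(5)): arr=[14 5 _ _ _] head=0 tail=2 count=2
After op 3 (write(13)): arr=[14 5 13 _ _] head=0 tail=3 count=3
After op 4 (write(8)): arr=[14 5 13 8 _] head=0 tail=4 count=4
After op 5 (write(22)): arr=[14 5 13 8 22] head=0 tail=0 count=5
After op 6 (read()): arr=[14 5 13 8 22] head=1 tail=0 count=4
After op 7 (write(16)): arr=[16 5 13 8 22] head=1 tail=1 count=5
After op 8 (write(23)): arr=[16 23 13 8 22] head=2 tail=2 count=5
After op 9 (write(19)): arr=[16 23 19 8 22] head=3 tail=3 count=5
After op 10 (write(15)): arr=[16 23 19 15 22] head=4 tail=4 count=5
After op 11 (write(3)): arr=[16 23 19 15 3] head=0 tail=0 count=5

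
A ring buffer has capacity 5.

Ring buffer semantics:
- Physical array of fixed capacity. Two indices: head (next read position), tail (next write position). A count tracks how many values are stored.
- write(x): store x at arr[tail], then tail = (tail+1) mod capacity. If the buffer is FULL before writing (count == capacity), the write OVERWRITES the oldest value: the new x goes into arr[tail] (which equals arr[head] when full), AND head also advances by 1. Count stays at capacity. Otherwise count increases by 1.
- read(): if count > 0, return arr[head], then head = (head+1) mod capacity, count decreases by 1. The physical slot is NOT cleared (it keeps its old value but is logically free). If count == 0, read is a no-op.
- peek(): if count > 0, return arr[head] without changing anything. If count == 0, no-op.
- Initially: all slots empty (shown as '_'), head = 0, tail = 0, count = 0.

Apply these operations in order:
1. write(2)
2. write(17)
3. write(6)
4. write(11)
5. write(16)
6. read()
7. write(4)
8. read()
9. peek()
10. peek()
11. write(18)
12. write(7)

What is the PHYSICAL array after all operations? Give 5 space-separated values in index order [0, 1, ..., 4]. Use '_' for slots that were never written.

Answer: 4 18 7 11 16

Derivation:
After op 1 (write(2)): arr=[2 _ _ _ _] head=0 tail=1 count=1
After op 2 (write(17)): arr=[2 17 _ _ _] head=0 tail=2 count=2
After op 3 (write(6)): arr=[2 17 6 _ _] head=0 tail=3 count=3
After op 4 (write(11)): arr=[2 17 6 11 _] head=0 tail=4 count=4
After op 5 (write(16)): arr=[2 17 6 11 16] head=0 tail=0 count=5
After op 6 (read()): arr=[2 17 6 11 16] head=1 tail=0 count=4
After op 7 (write(4)): arr=[4 17 6 11 16] head=1 tail=1 count=5
After op 8 (read()): arr=[4 17 6 11 16] head=2 tail=1 count=4
After op 9 (peek()): arr=[4 17 6 11 16] head=2 tail=1 count=4
After op 10 (peek()): arr=[4 17 6 11 16] head=2 tail=1 count=4
After op 11 (write(18)): arr=[4 18 6 11 16] head=2 tail=2 count=5
After op 12 (write(7)): arr=[4 18 7 11 16] head=3 tail=3 count=5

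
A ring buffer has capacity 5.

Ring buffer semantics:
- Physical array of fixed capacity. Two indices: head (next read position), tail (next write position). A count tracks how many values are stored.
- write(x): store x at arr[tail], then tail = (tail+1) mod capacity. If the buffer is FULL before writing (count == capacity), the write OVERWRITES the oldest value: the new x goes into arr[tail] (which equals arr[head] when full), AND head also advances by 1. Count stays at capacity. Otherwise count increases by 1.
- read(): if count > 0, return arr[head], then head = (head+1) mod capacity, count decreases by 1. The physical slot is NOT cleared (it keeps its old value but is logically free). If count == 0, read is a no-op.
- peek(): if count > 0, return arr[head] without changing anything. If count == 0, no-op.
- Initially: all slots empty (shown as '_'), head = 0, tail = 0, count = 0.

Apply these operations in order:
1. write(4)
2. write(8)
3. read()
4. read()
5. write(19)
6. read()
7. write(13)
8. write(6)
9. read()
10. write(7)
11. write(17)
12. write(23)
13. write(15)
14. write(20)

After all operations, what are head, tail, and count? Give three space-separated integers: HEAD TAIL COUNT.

Answer: 0 0 5

Derivation:
After op 1 (write(4)): arr=[4 _ _ _ _] head=0 tail=1 count=1
After op 2 (write(8)): arr=[4 8 _ _ _] head=0 tail=2 count=2
After op 3 (read()): arr=[4 8 _ _ _] head=1 tail=2 count=1
After op 4 (read()): arr=[4 8 _ _ _] head=2 tail=2 count=0
After op 5 (write(19)): arr=[4 8 19 _ _] head=2 tail=3 count=1
After op 6 (read()): arr=[4 8 19 _ _] head=3 tail=3 count=0
After op 7 (write(13)): arr=[4 8 19 13 _] head=3 tail=4 count=1
After op 8 (write(6)): arr=[4 8 19 13 6] head=3 tail=0 count=2
After op 9 (read()): arr=[4 8 19 13 6] head=4 tail=0 count=1
After op 10 (write(7)): arr=[7 8 19 13 6] head=4 tail=1 count=2
After op 11 (write(17)): arr=[7 17 19 13 6] head=4 tail=2 count=3
After op 12 (write(23)): arr=[7 17 23 13 6] head=4 tail=3 count=4
After op 13 (write(15)): arr=[7 17 23 15 6] head=4 tail=4 count=5
After op 14 (write(20)): arr=[7 17 23 15 20] head=0 tail=0 count=5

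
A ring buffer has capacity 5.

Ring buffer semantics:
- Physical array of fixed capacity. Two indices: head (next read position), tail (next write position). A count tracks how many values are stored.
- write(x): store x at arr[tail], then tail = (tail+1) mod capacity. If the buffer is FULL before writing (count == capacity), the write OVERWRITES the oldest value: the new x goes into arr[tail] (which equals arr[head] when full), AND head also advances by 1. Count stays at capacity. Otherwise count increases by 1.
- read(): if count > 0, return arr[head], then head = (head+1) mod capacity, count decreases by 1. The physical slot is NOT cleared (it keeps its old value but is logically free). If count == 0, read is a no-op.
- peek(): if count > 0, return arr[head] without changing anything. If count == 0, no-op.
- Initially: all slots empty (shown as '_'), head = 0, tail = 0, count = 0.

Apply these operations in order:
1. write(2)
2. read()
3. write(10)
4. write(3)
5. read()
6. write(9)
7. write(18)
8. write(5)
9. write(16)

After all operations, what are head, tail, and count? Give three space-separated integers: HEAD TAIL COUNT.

After op 1 (write(2)): arr=[2 _ _ _ _] head=0 tail=1 count=1
After op 2 (read()): arr=[2 _ _ _ _] head=1 tail=1 count=0
After op 3 (write(10)): arr=[2 10 _ _ _] head=1 tail=2 count=1
After op 4 (write(3)): arr=[2 10 3 _ _] head=1 tail=3 count=2
After op 5 (read()): arr=[2 10 3 _ _] head=2 tail=3 count=1
After op 6 (write(9)): arr=[2 10 3 9 _] head=2 tail=4 count=2
After op 7 (write(18)): arr=[2 10 3 9 18] head=2 tail=0 count=3
After op 8 (write(5)): arr=[5 10 3 9 18] head=2 tail=1 count=4
After op 9 (write(16)): arr=[5 16 3 9 18] head=2 tail=2 count=5

Answer: 2 2 5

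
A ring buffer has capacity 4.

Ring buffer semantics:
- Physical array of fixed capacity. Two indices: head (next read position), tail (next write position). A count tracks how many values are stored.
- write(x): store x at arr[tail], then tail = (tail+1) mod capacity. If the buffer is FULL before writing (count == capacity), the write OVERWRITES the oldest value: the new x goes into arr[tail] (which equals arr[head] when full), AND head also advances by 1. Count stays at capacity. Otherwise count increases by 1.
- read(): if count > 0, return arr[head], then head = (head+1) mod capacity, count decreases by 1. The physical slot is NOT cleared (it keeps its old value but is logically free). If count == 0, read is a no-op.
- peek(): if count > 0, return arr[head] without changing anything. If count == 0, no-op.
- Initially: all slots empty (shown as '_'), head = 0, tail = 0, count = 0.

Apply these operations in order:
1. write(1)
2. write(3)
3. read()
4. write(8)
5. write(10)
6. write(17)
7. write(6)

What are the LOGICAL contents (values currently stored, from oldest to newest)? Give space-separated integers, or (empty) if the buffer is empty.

Answer: 8 10 17 6

Derivation:
After op 1 (write(1)): arr=[1 _ _ _] head=0 tail=1 count=1
After op 2 (write(3)): arr=[1 3 _ _] head=0 tail=2 count=2
After op 3 (read()): arr=[1 3 _ _] head=1 tail=2 count=1
After op 4 (write(8)): arr=[1 3 8 _] head=1 tail=3 count=2
After op 5 (write(10)): arr=[1 3 8 10] head=1 tail=0 count=3
After op 6 (write(17)): arr=[17 3 8 10] head=1 tail=1 count=4
After op 7 (write(6)): arr=[17 6 8 10] head=2 tail=2 count=4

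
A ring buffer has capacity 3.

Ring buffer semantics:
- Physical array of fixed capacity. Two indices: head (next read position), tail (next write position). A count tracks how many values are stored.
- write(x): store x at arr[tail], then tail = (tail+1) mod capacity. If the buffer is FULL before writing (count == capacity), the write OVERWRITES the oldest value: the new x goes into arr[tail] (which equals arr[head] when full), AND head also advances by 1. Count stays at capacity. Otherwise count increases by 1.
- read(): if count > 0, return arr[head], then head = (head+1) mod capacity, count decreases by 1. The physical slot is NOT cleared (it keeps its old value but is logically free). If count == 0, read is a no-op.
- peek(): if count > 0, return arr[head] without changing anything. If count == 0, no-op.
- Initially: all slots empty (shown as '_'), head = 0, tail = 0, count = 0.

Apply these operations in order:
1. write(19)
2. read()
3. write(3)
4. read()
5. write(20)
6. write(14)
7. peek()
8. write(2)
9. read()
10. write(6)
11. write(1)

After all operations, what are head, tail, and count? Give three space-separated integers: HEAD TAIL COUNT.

Answer: 1 1 3

Derivation:
After op 1 (write(19)): arr=[19 _ _] head=0 tail=1 count=1
After op 2 (read()): arr=[19 _ _] head=1 tail=1 count=0
After op 3 (write(3)): arr=[19 3 _] head=1 tail=2 count=1
After op 4 (read()): arr=[19 3 _] head=2 tail=2 count=0
After op 5 (write(20)): arr=[19 3 20] head=2 tail=0 count=1
After op 6 (write(14)): arr=[14 3 20] head=2 tail=1 count=2
After op 7 (peek()): arr=[14 3 20] head=2 tail=1 count=2
After op 8 (write(2)): arr=[14 2 20] head=2 tail=2 count=3
After op 9 (read()): arr=[14 2 20] head=0 tail=2 count=2
After op 10 (write(6)): arr=[14 2 6] head=0 tail=0 count=3
After op 11 (write(1)): arr=[1 2 6] head=1 tail=1 count=3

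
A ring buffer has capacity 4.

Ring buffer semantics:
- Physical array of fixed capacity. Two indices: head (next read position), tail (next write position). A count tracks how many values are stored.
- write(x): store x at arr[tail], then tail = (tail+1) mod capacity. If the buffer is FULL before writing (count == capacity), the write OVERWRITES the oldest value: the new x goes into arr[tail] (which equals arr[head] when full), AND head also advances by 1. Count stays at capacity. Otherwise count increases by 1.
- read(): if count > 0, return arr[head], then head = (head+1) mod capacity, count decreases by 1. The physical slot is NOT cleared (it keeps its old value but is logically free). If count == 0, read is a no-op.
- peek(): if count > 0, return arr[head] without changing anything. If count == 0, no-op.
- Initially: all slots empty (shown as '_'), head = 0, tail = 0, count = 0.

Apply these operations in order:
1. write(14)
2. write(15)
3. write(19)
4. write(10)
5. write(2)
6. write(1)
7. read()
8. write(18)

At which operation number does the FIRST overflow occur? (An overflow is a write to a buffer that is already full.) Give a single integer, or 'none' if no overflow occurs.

Answer: 5

Derivation:
After op 1 (write(14)): arr=[14 _ _ _] head=0 tail=1 count=1
After op 2 (write(15)): arr=[14 15 _ _] head=0 tail=2 count=2
After op 3 (write(19)): arr=[14 15 19 _] head=0 tail=3 count=3
After op 4 (write(10)): arr=[14 15 19 10] head=0 tail=0 count=4
After op 5 (write(2)): arr=[2 15 19 10] head=1 tail=1 count=4
After op 6 (write(1)): arr=[2 1 19 10] head=2 tail=2 count=4
After op 7 (read()): arr=[2 1 19 10] head=3 tail=2 count=3
After op 8 (write(18)): arr=[2 1 18 10] head=3 tail=3 count=4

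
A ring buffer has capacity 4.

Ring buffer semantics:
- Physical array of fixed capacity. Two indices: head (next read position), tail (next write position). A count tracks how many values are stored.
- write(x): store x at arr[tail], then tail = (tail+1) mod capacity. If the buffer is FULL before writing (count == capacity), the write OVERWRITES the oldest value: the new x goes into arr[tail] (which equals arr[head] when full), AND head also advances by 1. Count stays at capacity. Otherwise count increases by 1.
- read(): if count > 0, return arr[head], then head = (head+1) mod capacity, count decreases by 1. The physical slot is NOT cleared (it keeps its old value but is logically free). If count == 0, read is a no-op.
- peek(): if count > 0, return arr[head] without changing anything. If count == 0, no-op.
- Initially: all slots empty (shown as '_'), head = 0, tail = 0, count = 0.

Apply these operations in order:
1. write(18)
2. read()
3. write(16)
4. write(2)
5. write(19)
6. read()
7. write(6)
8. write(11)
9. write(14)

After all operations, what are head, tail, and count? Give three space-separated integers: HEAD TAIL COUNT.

Answer: 3 3 4

Derivation:
After op 1 (write(18)): arr=[18 _ _ _] head=0 tail=1 count=1
After op 2 (read()): arr=[18 _ _ _] head=1 tail=1 count=0
After op 3 (write(16)): arr=[18 16 _ _] head=1 tail=2 count=1
After op 4 (write(2)): arr=[18 16 2 _] head=1 tail=3 count=2
After op 5 (write(19)): arr=[18 16 2 19] head=1 tail=0 count=3
After op 6 (read()): arr=[18 16 2 19] head=2 tail=0 count=2
After op 7 (write(6)): arr=[6 16 2 19] head=2 tail=1 count=3
After op 8 (write(11)): arr=[6 11 2 19] head=2 tail=2 count=4
After op 9 (write(14)): arr=[6 11 14 19] head=3 tail=3 count=4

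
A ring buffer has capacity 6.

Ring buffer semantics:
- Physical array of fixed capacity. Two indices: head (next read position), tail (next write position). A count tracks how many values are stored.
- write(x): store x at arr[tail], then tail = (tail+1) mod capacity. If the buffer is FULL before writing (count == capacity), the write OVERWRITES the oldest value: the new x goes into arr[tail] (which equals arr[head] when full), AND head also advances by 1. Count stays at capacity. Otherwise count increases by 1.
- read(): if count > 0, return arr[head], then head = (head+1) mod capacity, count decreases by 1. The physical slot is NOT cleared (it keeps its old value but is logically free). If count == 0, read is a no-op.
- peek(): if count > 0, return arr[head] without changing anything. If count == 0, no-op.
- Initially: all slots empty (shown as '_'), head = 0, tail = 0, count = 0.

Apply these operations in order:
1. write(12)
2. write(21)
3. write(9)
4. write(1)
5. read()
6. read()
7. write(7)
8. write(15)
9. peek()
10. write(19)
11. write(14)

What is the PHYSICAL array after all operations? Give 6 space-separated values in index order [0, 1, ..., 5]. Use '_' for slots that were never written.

After op 1 (write(12)): arr=[12 _ _ _ _ _] head=0 tail=1 count=1
After op 2 (write(21)): arr=[12 21 _ _ _ _] head=0 tail=2 count=2
After op 3 (write(9)): arr=[12 21 9 _ _ _] head=0 tail=3 count=3
After op 4 (write(1)): arr=[12 21 9 1 _ _] head=0 tail=4 count=4
After op 5 (read()): arr=[12 21 9 1 _ _] head=1 tail=4 count=3
After op 6 (read()): arr=[12 21 9 1 _ _] head=2 tail=4 count=2
After op 7 (write(7)): arr=[12 21 9 1 7 _] head=2 tail=5 count=3
After op 8 (write(15)): arr=[12 21 9 1 7 15] head=2 tail=0 count=4
After op 9 (peek()): arr=[12 21 9 1 7 15] head=2 tail=0 count=4
After op 10 (write(19)): arr=[19 21 9 1 7 15] head=2 tail=1 count=5
After op 11 (write(14)): arr=[19 14 9 1 7 15] head=2 tail=2 count=6

Answer: 19 14 9 1 7 15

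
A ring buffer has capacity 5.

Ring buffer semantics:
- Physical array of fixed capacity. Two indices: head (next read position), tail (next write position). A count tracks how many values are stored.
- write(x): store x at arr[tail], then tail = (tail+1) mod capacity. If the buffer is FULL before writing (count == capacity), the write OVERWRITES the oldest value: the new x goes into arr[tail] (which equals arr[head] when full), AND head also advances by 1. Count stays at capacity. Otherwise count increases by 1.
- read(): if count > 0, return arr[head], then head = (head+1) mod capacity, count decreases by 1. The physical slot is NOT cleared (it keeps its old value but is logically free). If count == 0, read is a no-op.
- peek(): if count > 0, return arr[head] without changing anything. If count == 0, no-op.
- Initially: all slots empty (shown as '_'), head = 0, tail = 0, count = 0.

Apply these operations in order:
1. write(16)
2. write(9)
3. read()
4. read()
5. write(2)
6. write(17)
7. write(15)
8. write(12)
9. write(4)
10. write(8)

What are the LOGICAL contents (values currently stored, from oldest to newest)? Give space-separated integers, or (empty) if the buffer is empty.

Answer: 17 15 12 4 8

Derivation:
After op 1 (write(16)): arr=[16 _ _ _ _] head=0 tail=1 count=1
After op 2 (write(9)): arr=[16 9 _ _ _] head=0 tail=2 count=2
After op 3 (read()): arr=[16 9 _ _ _] head=1 tail=2 count=1
After op 4 (read()): arr=[16 9 _ _ _] head=2 tail=2 count=0
After op 5 (write(2)): arr=[16 9 2 _ _] head=2 tail=3 count=1
After op 6 (write(17)): arr=[16 9 2 17 _] head=2 tail=4 count=2
After op 7 (write(15)): arr=[16 9 2 17 15] head=2 tail=0 count=3
After op 8 (write(12)): arr=[12 9 2 17 15] head=2 tail=1 count=4
After op 9 (write(4)): arr=[12 4 2 17 15] head=2 tail=2 count=5
After op 10 (write(8)): arr=[12 4 8 17 15] head=3 tail=3 count=5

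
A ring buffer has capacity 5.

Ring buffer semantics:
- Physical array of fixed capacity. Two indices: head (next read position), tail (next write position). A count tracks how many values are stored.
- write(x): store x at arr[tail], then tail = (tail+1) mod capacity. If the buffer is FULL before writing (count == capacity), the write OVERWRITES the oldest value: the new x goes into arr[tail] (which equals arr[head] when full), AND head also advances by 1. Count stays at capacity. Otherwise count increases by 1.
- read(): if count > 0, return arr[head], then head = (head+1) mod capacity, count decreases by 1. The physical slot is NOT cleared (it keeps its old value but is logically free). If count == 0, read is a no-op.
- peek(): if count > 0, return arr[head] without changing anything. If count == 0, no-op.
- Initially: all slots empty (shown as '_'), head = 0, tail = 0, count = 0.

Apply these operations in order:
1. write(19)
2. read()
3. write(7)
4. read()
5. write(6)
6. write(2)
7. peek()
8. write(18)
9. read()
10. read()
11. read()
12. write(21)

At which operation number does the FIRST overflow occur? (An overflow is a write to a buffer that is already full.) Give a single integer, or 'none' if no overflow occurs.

Answer: none

Derivation:
After op 1 (write(19)): arr=[19 _ _ _ _] head=0 tail=1 count=1
After op 2 (read()): arr=[19 _ _ _ _] head=1 tail=1 count=0
After op 3 (write(7)): arr=[19 7 _ _ _] head=1 tail=2 count=1
After op 4 (read()): arr=[19 7 _ _ _] head=2 tail=2 count=0
After op 5 (write(6)): arr=[19 7 6 _ _] head=2 tail=3 count=1
After op 6 (write(2)): arr=[19 7 6 2 _] head=2 tail=4 count=2
After op 7 (peek()): arr=[19 7 6 2 _] head=2 tail=4 count=2
After op 8 (write(18)): arr=[19 7 6 2 18] head=2 tail=0 count=3
After op 9 (read()): arr=[19 7 6 2 18] head=3 tail=0 count=2
After op 10 (read()): arr=[19 7 6 2 18] head=4 tail=0 count=1
After op 11 (read()): arr=[19 7 6 2 18] head=0 tail=0 count=0
After op 12 (write(21)): arr=[21 7 6 2 18] head=0 tail=1 count=1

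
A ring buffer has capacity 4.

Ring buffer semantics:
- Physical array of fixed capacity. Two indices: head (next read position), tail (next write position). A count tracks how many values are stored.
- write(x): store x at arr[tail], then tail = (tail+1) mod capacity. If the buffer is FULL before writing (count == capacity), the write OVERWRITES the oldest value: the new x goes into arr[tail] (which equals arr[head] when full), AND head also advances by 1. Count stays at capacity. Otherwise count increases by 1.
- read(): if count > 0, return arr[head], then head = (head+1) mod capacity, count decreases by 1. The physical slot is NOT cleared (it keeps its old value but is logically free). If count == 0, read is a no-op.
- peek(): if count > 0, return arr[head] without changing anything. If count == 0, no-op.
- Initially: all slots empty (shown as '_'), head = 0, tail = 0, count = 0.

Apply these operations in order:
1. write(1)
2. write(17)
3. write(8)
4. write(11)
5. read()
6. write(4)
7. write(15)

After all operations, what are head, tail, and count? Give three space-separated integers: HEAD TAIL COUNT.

Answer: 2 2 4

Derivation:
After op 1 (write(1)): arr=[1 _ _ _] head=0 tail=1 count=1
After op 2 (write(17)): arr=[1 17 _ _] head=0 tail=2 count=2
After op 3 (write(8)): arr=[1 17 8 _] head=0 tail=3 count=3
After op 4 (write(11)): arr=[1 17 8 11] head=0 tail=0 count=4
After op 5 (read()): arr=[1 17 8 11] head=1 tail=0 count=3
After op 6 (write(4)): arr=[4 17 8 11] head=1 tail=1 count=4
After op 7 (write(15)): arr=[4 15 8 11] head=2 tail=2 count=4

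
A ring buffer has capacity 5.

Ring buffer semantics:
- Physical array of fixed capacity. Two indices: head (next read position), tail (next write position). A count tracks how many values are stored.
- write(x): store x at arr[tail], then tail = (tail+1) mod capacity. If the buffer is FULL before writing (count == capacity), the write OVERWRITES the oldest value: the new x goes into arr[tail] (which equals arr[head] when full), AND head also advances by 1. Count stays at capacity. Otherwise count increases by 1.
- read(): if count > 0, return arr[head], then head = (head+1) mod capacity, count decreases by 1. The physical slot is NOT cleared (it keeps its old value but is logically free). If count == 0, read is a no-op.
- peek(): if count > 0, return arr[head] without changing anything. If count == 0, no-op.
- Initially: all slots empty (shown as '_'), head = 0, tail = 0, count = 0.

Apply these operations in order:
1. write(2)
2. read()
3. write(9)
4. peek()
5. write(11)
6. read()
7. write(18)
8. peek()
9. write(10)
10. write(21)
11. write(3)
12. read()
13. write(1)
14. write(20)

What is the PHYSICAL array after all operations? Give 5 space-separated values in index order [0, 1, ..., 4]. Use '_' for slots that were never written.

After op 1 (write(2)): arr=[2 _ _ _ _] head=0 tail=1 count=1
After op 2 (read()): arr=[2 _ _ _ _] head=1 tail=1 count=0
After op 3 (write(9)): arr=[2 9 _ _ _] head=1 tail=2 count=1
After op 4 (peek()): arr=[2 9 _ _ _] head=1 tail=2 count=1
After op 5 (write(11)): arr=[2 9 11 _ _] head=1 tail=3 count=2
After op 6 (read()): arr=[2 9 11 _ _] head=2 tail=3 count=1
After op 7 (write(18)): arr=[2 9 11 18 _] head=2 tail=4 count=2
After op 8 (peek()): arr=[2 9 11 18 _] head=2 tail=4 count=2
After op 9 (write(10)): arr=[2 9 11 18 10] head=2 tail=0 count=3
After op 10 (write(21)): arr=[21 9 11 18 10] head=2 tail=1 count=4
After op 11 (write(3)): arr=[21 3 11 18 10] head=2 tail=2 count=5
After op 12 (read()): arr=[21 3 11 18 10] head=3 tail=2 count=4
After op 13 (write(1)): arr=[21 3 1 18 10] head=3 tail=3 count=5
After op 14 (write(20)): arr=[21 3 1 20 10] head=4 tail=4 count=5

Answer: 21 3 1 20 10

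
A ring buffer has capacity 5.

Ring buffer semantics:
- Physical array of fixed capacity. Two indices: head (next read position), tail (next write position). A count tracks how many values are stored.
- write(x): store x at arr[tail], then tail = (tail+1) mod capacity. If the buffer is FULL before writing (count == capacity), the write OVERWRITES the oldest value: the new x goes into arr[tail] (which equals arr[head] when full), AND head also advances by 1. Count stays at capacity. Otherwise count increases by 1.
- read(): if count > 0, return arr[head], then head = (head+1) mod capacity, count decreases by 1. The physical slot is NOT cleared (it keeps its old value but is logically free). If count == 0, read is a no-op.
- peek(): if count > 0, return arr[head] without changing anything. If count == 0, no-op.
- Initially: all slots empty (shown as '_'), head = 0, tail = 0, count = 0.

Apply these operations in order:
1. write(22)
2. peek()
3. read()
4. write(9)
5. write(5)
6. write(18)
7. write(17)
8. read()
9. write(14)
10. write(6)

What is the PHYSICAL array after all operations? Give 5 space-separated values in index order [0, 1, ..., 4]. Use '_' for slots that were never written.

Answer: 14 6 5 18 17

Derivation:
After op 1 (write(22)): arr=[22 _ _ _ _] head=0 tail=1 count=1
After op 2 (peek()): arr=[22 _ _ _ _] head=0 tail=1 count=1
After op 3 (read()): arr=[22 _ _ _ _] head=1 tail=1 count=0
After op 4 (write(9)): arr=[22 9 _ _ _] head=1 tail=2 count=1
After op 5 (write(5)): arr=[22 9 5 _ _] head=1 tail=3 count=2
After op 6 (write(18)): arr=[22 9 5 18 _] head=1 tail=4 count=3
After op 7 (write(17)): arr=[22 9 5 18 17] head=1 tail=0 count=4
After op 8 (read()): arr=[22 9 5 18 17] head=2 tail=0 count=3
After op 9 (write(14)): arr=[14 9 5 18 17] head=2 tail=1 count=4
After op 10 (write(6)): arr=[14 6 5 18 17] head=2 tail=2 count=5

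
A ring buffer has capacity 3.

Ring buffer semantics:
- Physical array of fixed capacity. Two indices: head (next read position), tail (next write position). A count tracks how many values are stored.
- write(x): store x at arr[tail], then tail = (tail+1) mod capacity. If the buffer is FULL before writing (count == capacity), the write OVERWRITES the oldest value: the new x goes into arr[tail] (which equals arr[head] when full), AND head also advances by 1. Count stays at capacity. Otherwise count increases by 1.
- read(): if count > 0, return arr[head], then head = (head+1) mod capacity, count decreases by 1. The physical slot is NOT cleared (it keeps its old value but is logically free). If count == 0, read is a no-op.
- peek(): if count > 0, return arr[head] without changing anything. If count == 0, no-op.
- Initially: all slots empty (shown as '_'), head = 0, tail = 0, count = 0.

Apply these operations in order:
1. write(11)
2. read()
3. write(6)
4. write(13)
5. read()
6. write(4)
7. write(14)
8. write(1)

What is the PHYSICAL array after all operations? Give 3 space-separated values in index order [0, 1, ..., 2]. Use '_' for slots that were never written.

Answer: 4 14 1

Derivation:
After op 1 (write(11)): arr=[11 _ _] head=0 tail=1 count=1
After op 2 (read()): arr=[11 _ _] head=1 tail=1 count=0
After op 3 (write(6)): arr=[11 6 _] head=1 tail=2 count=1
After op 4 (write(13)): arr=[11 6 13] head=1 tail=0 count=2
After op 5 (read()): arr=[11 6 13] head=2 tail=0 count=1
After op 6 (write(4)): arr=[4 6 13] head=2 tail=1 count=2
After op 7 (write(14)): arr=[4 14 13] head=2 tail=2 count=3
After op 8 (write(1)): arr=[4 14 1] head=0 tail=0 count=3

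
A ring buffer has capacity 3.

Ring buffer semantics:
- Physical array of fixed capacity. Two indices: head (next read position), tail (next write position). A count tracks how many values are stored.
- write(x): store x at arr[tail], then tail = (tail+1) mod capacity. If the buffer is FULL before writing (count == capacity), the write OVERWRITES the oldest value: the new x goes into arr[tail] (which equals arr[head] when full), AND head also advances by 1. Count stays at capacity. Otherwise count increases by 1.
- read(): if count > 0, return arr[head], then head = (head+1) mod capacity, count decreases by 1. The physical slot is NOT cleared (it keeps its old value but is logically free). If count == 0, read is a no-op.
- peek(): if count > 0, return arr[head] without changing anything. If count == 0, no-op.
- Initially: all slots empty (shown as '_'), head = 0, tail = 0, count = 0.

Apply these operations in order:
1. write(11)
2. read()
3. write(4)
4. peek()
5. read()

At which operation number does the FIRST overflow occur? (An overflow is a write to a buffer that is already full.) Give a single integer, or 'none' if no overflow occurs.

Answer: none

Derivation:
After op 1 (write(11)): arr=[11 _ _] head=0 tail=1 count=1
After op 2 (read()): arr=[11 _ _] head=1 tail=1 count=0
After op 3 (write(4)): arr=[11 4 _] head=1 tail=2 count=1
After op 4 (peek()): arr=[11 4 _] head=1 tail=2 count=1
After op 5 (read()): arr=[11 4 _] head=2 tail=2 count=0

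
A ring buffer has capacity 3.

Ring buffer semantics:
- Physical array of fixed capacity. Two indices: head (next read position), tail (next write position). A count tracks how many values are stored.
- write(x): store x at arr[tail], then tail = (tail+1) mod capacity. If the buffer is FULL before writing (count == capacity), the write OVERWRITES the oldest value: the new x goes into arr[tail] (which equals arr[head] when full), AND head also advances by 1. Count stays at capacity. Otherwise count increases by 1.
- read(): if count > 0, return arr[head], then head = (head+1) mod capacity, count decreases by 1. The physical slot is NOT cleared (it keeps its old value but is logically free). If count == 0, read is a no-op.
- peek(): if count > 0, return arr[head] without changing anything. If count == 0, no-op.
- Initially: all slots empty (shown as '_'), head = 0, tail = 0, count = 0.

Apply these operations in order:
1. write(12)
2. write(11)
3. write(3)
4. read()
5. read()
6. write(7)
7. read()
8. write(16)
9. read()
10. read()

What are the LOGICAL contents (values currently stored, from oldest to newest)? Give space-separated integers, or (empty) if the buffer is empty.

Answer: (empty)

Derivation:
After op 1 (write(12)): arr=[12 _ _] head=0 tail=1 count=1
After op 2 (write(11)): arr=[12 11 _] head=0 tail=2 count=2
After op 3 (write(3)): arr=[12 11 3] head=0 tail=0 count=3
After op 4 (read()): arr=[12 11 3] head=1 tail=0 count=2
After op 5 (read()): arr=[12 11 3] head=2 tail=0 count=1
After op 6 (write(7)): arr=[7 11 3] head=2 tail=1 count=2
After op 7 (read()): arr=[7 11 3] head=0 tail=1 count=1
After op 8 (write(16)): arr=[7 16 3] head=0 tail=2 count=2
After op 9 (read()): arr=[7 16 3] head=1 tail=2 count=1
After op 10 (read()): arr=[7 16 3] head=2 tail=2 count=0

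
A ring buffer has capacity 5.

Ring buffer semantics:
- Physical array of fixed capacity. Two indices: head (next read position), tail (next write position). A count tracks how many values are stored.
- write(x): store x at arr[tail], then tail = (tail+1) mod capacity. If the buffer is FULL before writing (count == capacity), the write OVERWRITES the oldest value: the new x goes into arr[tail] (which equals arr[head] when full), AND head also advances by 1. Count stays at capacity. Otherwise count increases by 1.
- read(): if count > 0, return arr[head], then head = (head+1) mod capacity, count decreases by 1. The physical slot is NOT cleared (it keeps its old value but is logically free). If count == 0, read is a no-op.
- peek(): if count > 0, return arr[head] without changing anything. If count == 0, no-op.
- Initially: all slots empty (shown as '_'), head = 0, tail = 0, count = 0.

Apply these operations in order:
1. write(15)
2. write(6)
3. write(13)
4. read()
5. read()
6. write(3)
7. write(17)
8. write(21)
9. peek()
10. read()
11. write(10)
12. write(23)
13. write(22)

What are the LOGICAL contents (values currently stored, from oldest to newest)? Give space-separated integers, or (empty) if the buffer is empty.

Answer: 17 21 10 23 22

Derivation:
After op 1 (write(15)): arr=[15 _ _ _ _] head=0 tail=1 count=1
After op 2 (write(6)): arr=[15 6 _ _ _] head=0 tail=2 count=2
After op 3 (write(13)): arr=[15 6 13 _ _] head=0 tail=3 count=3
After op 4 (read()): arr=[15 6 13 _ _] head=1 tail=3 count=2
After op 5 (read()): arr=[15 6 13 _ _] head=2 tail=3 count=1
After op 6 (write(3)): arr=[15 6 13 3 _] head=2 tail=4 count=2
After op 7 (write(17)): arr=[15 6 13 3 17] head=2 tail=0 count=3
After op 8 (write(21)): arr=[21 6 13 3 17] head=2 tail=1 count=4
After op 9 (peek()): arr=[21 6 13 3 17] head=2 tail=1 count=4
After op 10 (read()): arr=[21 6 13 3 17] head=3 tail=1 count=3
After op 11 (write(10)): arr=[21 10 13 3 17] head=3 tail=2 count=4
After op 12 (write(23)): arr=[21 10 23 3 17] head=3 tail=3 count=5
After op 13 (write(22)): arr=[21 10 23 22 17] head=4 tail=4 count=5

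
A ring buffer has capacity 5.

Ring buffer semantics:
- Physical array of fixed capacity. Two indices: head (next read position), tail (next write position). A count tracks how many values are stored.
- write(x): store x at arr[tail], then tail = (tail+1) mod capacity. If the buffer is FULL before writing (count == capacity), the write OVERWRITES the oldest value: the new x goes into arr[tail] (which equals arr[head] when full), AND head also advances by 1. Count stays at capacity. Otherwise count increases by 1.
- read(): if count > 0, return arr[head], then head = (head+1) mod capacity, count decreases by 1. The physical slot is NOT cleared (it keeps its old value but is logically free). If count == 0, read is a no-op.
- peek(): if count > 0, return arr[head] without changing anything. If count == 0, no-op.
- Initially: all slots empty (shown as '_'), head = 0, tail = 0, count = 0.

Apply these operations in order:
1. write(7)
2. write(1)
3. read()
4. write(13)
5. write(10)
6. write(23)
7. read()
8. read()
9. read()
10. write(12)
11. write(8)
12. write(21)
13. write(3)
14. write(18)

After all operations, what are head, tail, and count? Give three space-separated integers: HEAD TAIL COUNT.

Answer: 0 0 5

Derivation:
After op 1 (write(7)): arr=[7 _ _ _ _] head=0 tail=1 count=1
After op 2 (write(1)): arr=[7 1 _ _ _] head=0 tail=2 count=2
After op 3 (read()): arr=[7 1 _ _ _] head=1 tail=2 count=1
After op 4 (write(13)): arr=[7 1 13 _ _] head=1 tail=3 count=2
After op 5 (write(10)): arr=[7 1 13 10 _] head=1 tail=4 count=3
After op 6 (write(23)): arr=[7 1 13 10 23] head=1 tail=0 count=4
After op 7 (read()): arr=[7 1 13 10 23] head=2 tail=0 count=3
After op 8 (read()): arr=[7 1 13 10 23] head=3 tail=0 count=2
After op 9 (read()): arr=[7 1 13 10 23] head=4 tail=0 count=1
After op 10 (write(12)): arr=[12 1 13 10 23] head=4 tail=1 count=2
After op 11 (write(8)): arr=[12 8 13 10 23] head=4 tail=2 count=3
After op 12 (write(21)): arr=[12 8 21 10 23] head=4 tail=3 count=4
After op 13 (write(3)): arr=[12 8 21 3 23] head=4 tail=4 count=5
After op 14 (write(18)): arr=[12 8 21 3 18] head=0 tail=0 count=5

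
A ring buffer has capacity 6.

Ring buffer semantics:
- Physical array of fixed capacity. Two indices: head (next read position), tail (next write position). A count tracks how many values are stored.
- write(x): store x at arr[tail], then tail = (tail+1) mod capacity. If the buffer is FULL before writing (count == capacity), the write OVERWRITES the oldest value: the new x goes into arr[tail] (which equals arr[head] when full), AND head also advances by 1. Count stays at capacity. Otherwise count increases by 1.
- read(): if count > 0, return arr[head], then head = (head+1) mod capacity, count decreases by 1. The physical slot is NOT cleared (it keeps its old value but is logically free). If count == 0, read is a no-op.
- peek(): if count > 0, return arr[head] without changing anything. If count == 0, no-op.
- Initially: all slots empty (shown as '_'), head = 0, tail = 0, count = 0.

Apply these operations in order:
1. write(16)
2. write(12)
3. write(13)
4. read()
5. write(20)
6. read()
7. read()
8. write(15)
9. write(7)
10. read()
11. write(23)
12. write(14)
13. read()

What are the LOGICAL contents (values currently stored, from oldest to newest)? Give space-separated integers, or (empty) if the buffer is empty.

Answer: 7 23 14

Derivation:
After op 1 (write(16)): arr=[16 _ _ _ _ _] head=0 tail=1 count=1
After op 2 (write(12)): arr=[16 12 _ _ _ _] head=0 tail=2 count=2
After op 3 (write(13)): arr=[16 12 13 _ _ _] head=0 tail=3 count=3
After op 4 (read()): arr=[16 12 13 _ _ _] head=1 tail=3 count=2
After op 5 (write(20)): arr=[16 12 13 20 _ _] head=1 tail=4 count=3
After op 6 (read()): arr=[16 12 13 20 _ _] head=2 tail=4 count=2
After op 7 (read()): arr=[16 12 13 20 _ _] head=3 tail=4 count=1
After op 8 (write(15)): arr=[16 12 13 20 15 _] head=3 tail=5 count=2
After op 9 (write(7)): arr=[16 12 13 20 15 7] head=3 tail=0 count=3
After op 10 (read()): arr=[16 12 13 20 15 7] head=4 tail=0 count=2
After op 11 (write(23)): arr=[23 12 13 20 15 7] head=4 tail=1 count=3
After op 12 (write(14)): arr=[23 14 13 20 15 7] head=4 tail=2 count=4
After op 13 (read()): arr=[23 14 13 20 15 7] head=5 tail=2 count=3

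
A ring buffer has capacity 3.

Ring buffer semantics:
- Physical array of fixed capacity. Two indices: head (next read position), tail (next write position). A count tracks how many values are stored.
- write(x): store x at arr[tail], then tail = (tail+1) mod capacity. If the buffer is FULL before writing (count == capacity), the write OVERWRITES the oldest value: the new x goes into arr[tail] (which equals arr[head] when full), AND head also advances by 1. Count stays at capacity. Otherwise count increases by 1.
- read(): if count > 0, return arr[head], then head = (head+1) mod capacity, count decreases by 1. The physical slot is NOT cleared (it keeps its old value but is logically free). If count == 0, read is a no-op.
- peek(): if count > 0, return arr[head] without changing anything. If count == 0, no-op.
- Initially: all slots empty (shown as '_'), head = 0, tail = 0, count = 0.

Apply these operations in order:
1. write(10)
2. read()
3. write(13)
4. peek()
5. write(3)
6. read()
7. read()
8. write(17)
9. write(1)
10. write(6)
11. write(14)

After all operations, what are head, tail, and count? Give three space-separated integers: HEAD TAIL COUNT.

After op 1 (write(10)): arr=[10 _ _] head=0 tail=1 count=1
After op 2 (read()): arr=[10 _ _] head=1 tail=1 count=0
After op 3 (write(13)): arr=[10 13 _] head=1 tail=2 count=1
After op 4 (peek()): arr=[10 13 _] head=1 tail=2 count=1
After op 5 (write(3)): arr=[10 13 3] head=1 tail=0 count=2
After op 6 (read()): arr=[10 13 3] head=2 tail=0 count=1
After op 7 (read()): arr=[10 13 3] head=0 tail=0 count=0
After op 8 (write(17)): arr=[17 13 3] head=0 tail=1 count=1
After op 9 (write(1)): arr=[17 1 3] head=0 tail=2 count=2
After op 10 (write(6)): arr=[17 1 6] head=0 tail=0 count=3
After op 11 (write(14)): arr=[14 1 6] head=1 tail=1 count=3

Answer: 1 1 3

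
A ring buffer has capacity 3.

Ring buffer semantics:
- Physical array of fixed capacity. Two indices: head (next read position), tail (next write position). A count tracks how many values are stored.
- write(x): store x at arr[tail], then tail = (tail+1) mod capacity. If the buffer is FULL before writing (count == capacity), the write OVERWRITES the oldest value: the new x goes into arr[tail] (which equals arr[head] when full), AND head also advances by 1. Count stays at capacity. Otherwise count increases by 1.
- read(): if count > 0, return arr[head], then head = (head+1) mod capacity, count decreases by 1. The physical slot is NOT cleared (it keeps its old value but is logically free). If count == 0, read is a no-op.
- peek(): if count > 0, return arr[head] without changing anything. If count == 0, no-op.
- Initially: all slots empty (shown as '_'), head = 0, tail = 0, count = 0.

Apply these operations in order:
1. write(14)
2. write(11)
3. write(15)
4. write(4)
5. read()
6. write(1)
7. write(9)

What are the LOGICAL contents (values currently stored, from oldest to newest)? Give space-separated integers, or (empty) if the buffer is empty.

After op 1 (write(14)): arr=[14 _ _] head=0 tail=1 count=1
After op 2 (write(11)): arr=[14 11 _] head=0 tail=2 count=2
After op 3 (write(15)): arr=[14 11 15] head=0 tail=0 count=3
After op 4 (write(4)): arr=[4 11 15] head=1 tail=1 count=3
After op 5 (read()): arr=[4 11 15] head=2 tail=1 count=2
After op 6 (write(1)): arr=[4 1 15] head=2 tail=2 count=3
After op 7 (write(9)): arr=[4 1 9] head=0 tail=0 count=3

Answer: 4 1 9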